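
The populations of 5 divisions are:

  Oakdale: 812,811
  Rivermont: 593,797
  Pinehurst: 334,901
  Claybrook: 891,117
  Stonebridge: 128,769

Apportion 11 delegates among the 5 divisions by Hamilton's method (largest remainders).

Standard divisor: 2761395 ÷ 11 ≈ 251035.909.
Standard quotas: Oakdale 3.2378, Rivermont 2.3654, Pinehurst 1.3341, Claybrook 3.5498, Stonebridge 0.5130.
Lower quotas: Oakdale 3, Rivermont 2, Pinehurst 1, Claybrook 3, Stonebridge 0 (sum 9, leaving 2 seats).
Remainders in descending order: Claybrook 0.5498, Stonebridge 0.5130, Rivermont 0.3654, Pinehurst 0.3341, Oakdale 0.2378.
The surplus seats go to Claybrook, Stonebridge.

Oakdale 3, Rivermont 2, Pinehurst 1, Claybrook 4, Stonebridge 1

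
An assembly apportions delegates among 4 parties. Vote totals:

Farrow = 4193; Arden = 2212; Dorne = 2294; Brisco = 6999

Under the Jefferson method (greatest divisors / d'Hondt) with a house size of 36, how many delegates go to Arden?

Standard divisor 15698/36 ≈ 436.056; standard quotas: Farrow 9.616, Arden 5.073, Dorne 5.261, Brisco 16.051.
Rounding down gives 9, 5, 5, 16 = 35 seats, so the divisor must be adjusted.
With modified divisor 416: modified quotas Farrow 10.079, Arden 5.317, Dorne 5.514, Brisco 16.825.
Rounding down: Farrow 10, Arden 5, Dorne 5, Brisco 16 (total 36).
Arden receives 5.

5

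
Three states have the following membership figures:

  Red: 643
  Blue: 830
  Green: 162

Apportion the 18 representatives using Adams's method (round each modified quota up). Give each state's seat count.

Standard divisor 1635/18 ≈ 90.833; standard quotas: Red 7.079, Blue 9.138, Green 1.783.
Rounding up gives 8, 10, 2 = 20 seats, so the divisor must be adjusted.
With modified divisor 100: modified quotas Red 6.430, Blue 8.300, Green 1.620.
Rounding up: Red 7, Blue 9, Green 2 (total 18).

Red 7, Blue 9, Green 2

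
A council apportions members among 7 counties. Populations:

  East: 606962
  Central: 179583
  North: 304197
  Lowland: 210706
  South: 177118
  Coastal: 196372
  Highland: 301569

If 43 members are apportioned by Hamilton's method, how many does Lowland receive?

5

Standard divisor: 1976507 ÷ 43 ≈ 45965.279.
Standard quotas: East 13.2048, Central 3.9069, North 6.6180, Lowland 4.5840, South 3.8533, Coastal 4.2722, Highland 6.5608.
Lower quotas: East 13, Central 3, North 6, Lowland 4, South 3, Coastal 4, Highland 6 (sum 39, leaving 4 seats).
Remainders in descending order: Central 0.9069, South 0.8533, North 0.6180, Lowland 0.5840, Highland 0.5608, Coastal 0.2722, East 0.2048.
The surplus seats go to Central, South, North, Lowland.
Lowland receives 5.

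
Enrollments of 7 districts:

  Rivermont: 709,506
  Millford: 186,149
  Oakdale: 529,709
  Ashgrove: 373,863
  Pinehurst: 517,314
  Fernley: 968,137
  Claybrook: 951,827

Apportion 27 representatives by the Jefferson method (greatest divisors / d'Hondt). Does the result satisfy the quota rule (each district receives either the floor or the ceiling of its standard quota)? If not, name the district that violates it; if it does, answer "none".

Standard quotas: Rivermont 4.522, Millford 1.186, Oakdale 3.376, Ashgrove 2.383, Pinehurst 3.297, Fernley 6.170, Claybrook 6.066.
Jefferson allocation: Rivermont 5, Millford 1, Oakdale 3, Ashgrove 2, Pinehurst 3, Fernley 7, Claybrook 6.
Every allocation lies between the lower and upper quota.

none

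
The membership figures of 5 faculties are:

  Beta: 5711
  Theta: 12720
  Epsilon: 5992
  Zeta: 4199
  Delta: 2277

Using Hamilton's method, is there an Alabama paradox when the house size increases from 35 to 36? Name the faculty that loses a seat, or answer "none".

At 35 seats: Beta 6, Theta 14, Epsilon 7, Zeta 5, Delta 3.
At 36 seats: Beta 7, Theta 15, Epsilon 7, Zeta 5, Delta 2.
Delta drops from 3 to 2.

Delta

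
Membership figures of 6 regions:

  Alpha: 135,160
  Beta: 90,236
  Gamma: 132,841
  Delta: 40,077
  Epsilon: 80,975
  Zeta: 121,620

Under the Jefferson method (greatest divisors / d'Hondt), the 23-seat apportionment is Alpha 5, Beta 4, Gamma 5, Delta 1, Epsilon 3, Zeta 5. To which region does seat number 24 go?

Priority for the next seat is population ÷ (current seats + 1).
Priorities: Alpha 22526.667, Beta 18047.200, Gamma 22140.167, Delta 20038.500, Epsilon 20243.750, Zeta 20270.000.
Highest priority: Alpha.

Alpha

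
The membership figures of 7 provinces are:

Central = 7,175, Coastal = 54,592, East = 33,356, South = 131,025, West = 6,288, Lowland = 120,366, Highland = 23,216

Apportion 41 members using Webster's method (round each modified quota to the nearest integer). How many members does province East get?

Standard divisor 376018/41 ≈ 9171.171; standard quotas: Central 0.782, Coastal 5.953, East 3.637, South 14.287, West 0.686, Lowland 13.124, Highland 2.531.
Rounding to the nearest integer gives 1, 6, 4, 14, 1, 13, 3 = 42 seats, so the divisor must be adjusted.
With modified divisor 9400: modified quotas Central 0.763, Coastal 5.808, East 3.549, South 13.939, West 0.669, Lowland 12.805, Highland 2.470.
Rounding to the nearest integer: Central 1, Coastal 6, East 4, South 14, West 1, Lowland 13, Highland 2 (total 41).
East receives 4.

4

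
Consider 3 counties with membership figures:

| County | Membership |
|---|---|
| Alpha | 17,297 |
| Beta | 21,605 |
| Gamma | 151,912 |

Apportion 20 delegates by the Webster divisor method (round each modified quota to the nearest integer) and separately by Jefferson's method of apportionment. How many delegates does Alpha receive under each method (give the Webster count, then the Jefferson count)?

2 and 1

Webster: Alpha 2, Beta 2, Gamma 16.
Jefferson: Alpha 1, Beta 2, Gamma 17.
Alpha gets 2 under Webster and 1 under Jefferson.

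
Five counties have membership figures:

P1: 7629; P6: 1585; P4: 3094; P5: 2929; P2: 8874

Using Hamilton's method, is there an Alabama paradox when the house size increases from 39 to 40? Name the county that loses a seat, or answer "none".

P6

At 39 seats: P1 12, P6 3, P4 5, P5 5, P2 14.
At 40 seats: P1 13, P6 2, P4 5, P5 5, P2 15.
P6 drops from 3 to 2.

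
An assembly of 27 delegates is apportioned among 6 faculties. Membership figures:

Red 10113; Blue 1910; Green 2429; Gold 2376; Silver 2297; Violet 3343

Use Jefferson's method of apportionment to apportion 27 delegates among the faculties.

Standard divisor 22468/27 ≈ 832.148; standard quotas: Red 12.153, Blue 2.295, Green 2.919, Gold 2.855, Silver 2.760, Violet 4.017.
Rounding down gives 12, 2, 2, 2, 2, 4 = 24 seats, so the divisor must be adjusted.
With modified divisor 772: modified quotas Red 13.100, Blue 2.474, Green 3.146, Gold 3.078, Silver 2.975, Violet 4.330.
Rounding down: Red 13, Blue 2, Green 3, Gold 3, Silver 2, Violet 4 (total 27).

Red: 13, Blue: 2, Green: 3, Gold: 3, Silver: 2, Violet: 4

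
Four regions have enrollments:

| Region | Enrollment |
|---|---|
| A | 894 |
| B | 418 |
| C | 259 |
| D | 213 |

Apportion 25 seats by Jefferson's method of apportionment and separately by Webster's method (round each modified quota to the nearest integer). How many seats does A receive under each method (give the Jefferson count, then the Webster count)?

Jefferson: A 13, B 6, C 3, D 3.
Webster: A 12, B 6, C 4, D 3.
A gets 13 under Jefferson and 12 under Webster.

13 and 12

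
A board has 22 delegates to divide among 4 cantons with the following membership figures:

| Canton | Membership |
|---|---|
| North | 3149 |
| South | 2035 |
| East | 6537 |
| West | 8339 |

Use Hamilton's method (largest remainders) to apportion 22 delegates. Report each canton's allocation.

Standard divisor: 20060 ÷ 22 ≈ 911.818.
Standard quotas: North 3.4535, South 2.2318, East 7.1692, West 9.1455.
Lower quotas: North 3, South 2, East 7, West 9 (sum 21, leaving 1 seat).
Remainders in descending order: North 0.4535, South 0.2318, East 0.1692, West 0.1455.
The surplus seat goes to North.

North 4, South 2, East 7, West 9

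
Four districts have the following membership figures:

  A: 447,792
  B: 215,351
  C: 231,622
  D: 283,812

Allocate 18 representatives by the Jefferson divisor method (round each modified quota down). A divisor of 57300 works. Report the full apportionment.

With modified divisor 57300: modified quotas A 7.815, B 3.758, C 4.042, D 4.953.
Rounding down: A 7, B 3, C 4, D 4 (total 18).

A 7, B 3, C 4, D 4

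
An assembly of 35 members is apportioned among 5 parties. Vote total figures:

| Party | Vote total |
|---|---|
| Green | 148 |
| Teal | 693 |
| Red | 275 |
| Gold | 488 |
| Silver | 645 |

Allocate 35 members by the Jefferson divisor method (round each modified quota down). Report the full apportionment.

Green=2, Teal=11, Red=4, Gold=8, Silver=10

Standard divisor 2249/35 ≈ 64.257; standard quotas: Green 2.303, Teal 10.785, Red 4.280, Gold 7.594, Silver 10.038.
Rounding down gives 2, 10, 4, 7, 10 = 33 seats, so the divisor must be adjusted.
With modified divisor 60: modified quotas Green 2.467, Teal 11.550, Red 4.583, Gold 8.133, Silver 10.750.
Rounding down: Green 2, Teal 11, Red 4, Gold 8, Silver 10 (total 35).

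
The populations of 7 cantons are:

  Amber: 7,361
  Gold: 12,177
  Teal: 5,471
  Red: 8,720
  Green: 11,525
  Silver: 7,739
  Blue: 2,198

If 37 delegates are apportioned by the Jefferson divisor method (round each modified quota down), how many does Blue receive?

1

Standard divisor 55191/37 ≈ 1491.649; standard quotas: Amber 4.935, Gold 8.163, Teal 3.668, Red 5.846, Green 7.726, Silver 5.188, Blue 1.474.
Rounding down gives 4, 8, 3, 5, 7, 5, 1 = 33 seats, so the divisor must be adjusted.
With modified divisor 1360: modified quotas Amber 5.412, Gold 8.954, Teal 4.023, Red 6.412, Green 8.474, Silver 5.690, Blue 1.616.
Rounding down: Amber 5, Gold 8, Teal 4, Red 6, Green 8, Silver 5, Blue 1 (total 37).
Blue receives 1.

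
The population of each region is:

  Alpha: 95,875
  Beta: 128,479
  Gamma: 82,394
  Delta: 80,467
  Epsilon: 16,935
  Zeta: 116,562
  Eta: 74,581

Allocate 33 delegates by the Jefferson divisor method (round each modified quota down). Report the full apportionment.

Standard divisor 595293/33 ≈ 18039.182; standard quotas: Alpha 5.315, Beta 7.122, Gamma 4.568, Delta 4.461, Epsilon 0.939, Zeta 6.462, Eta 4.134.
Rounding down gives 5, 7, 4, 4, 0, 6, 4 = 30 seats, so the divisor must be adjusted.
With modified divisor 16300: modified quotas Alpha 5.882, Beta 7.882, Gamma 5.055, Delta 4.937, Epsilon 1.039, Zeta 7.151, Eta 4.576.
Rounding down: Alpha 5, Beta 7, Gamma 5, Delta 4, Epsilon 1, Zeta 7, Eta 4 (total 33).

Alpha 5; Beta 7; Gamma 5; Delta 4; Epsilon 1; Zeta 7; Eta 4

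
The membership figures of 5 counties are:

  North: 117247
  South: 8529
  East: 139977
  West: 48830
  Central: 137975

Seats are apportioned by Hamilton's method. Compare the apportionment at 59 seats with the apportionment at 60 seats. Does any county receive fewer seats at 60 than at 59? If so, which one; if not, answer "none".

West

At 59 seats: North 15, South 1, East 18, West 7, Central 18.
At 60 seats: North 16, South 1, East 19, West 6, Central 18.
West drops from 7 to 6.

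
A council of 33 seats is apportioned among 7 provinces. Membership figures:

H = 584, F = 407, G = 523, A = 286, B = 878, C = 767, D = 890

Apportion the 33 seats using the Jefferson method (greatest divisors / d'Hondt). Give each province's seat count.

H 4, F 3, G 4, A 2, B 7, C 6, D 7

Standard divisor 4335/33 ≈ 131.364; standard quotas: H 4.446, F 3.098, G 3.981, A 2.177, B 6.684, C 5.839, D 6.775.
Rounding down gives 4, 3, 3, 2, 6, 5, 6 = 29 seats, so the divisor must be adjusted.
With modified divisor 120: modified quotas H 4.867, F 3.392, G 4.358, A 2.383, B 7.317, C 6.392, D 7.417.
Rounding down: H 4, F 3, G 4, A 2, B 7, C 6, D 7 (total 33).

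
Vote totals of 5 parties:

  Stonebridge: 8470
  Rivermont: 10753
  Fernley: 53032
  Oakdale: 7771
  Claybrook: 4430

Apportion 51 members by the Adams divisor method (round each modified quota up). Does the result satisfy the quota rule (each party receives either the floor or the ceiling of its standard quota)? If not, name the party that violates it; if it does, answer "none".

Standard quotas: Stonebridge 5.115, Rivermont 6.493, Fernley 32.024, Oakdale 4.693, Claybrook 2.675.
Adams allocation: Stonebridge 5, Rivermont 7, Fernley 31, Oakdale 5, Claybrook 3.
Fernley has quota 32.024 (lower 32, upper 33) but receives 31 — outside the quota interval.

Fernley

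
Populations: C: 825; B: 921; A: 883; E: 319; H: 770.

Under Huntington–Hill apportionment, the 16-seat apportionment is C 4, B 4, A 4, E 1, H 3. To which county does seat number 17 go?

E

Priority for the next seat is population ÷ (√(s·(s+1))).
Priorities: C 184.476, B 205.942, A 197.445, E 225.567, H 222.280.
Highest priority: E.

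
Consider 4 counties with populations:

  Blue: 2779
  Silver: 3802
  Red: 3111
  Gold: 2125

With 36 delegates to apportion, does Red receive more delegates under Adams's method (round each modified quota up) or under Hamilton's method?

Hamilton

Adams: Blue 9, Silver 11, Red 9, Gold 7.
Hamilton: Blue 8, Silver 12, Red 10, Gold 6.
Red gets 9 under Adams and 10 under Hamilton.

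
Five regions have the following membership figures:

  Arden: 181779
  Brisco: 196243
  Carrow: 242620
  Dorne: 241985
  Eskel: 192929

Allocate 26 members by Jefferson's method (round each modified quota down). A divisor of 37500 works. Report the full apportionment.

With modified divisor 37500: modified quotas Arden 4.847, Brisco 5.233, Carrow 6.470, Dorne 6.453, Eskel 5.145.
Rounding down: Arden 4, Brisco 5, Carrow 6, Dorne 6, Eskel 5 (total 26).

Arden 4; Brisco 5; Carrow 6; Dorne 6; Eskel 5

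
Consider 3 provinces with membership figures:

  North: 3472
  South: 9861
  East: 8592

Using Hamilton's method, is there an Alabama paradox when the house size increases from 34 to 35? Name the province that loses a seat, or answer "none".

North

At 34 seats: North 6, South 15, East 13.
At 35 seats: North 5, South 16, East 14.
North drops from 6 to 5.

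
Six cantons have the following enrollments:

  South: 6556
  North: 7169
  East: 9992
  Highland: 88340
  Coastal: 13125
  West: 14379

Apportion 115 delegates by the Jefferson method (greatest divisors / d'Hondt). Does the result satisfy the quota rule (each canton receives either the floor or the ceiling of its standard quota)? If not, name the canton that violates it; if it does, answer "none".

Highland

Standard quotas: South 5.402, North 5.907, East 8.234, Highland 72.793, Coastal 10.815, West 11.848.
Jefferson allocation: South 5, North 6, East 8, Highland 74, Coastal 10, West 12.
Highland has quota 72.793 (lower 72, upper 73) but receives 74 — outside the quota interval.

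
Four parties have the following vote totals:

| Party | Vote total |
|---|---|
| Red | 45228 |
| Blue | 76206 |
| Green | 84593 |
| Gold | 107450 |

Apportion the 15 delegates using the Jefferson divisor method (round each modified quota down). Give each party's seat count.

Standard divisor 313477/15 ≈ 20898.467; standard quotas: Red 2.164, Blue 3.646, Green 4.048, Gold 5.142.
Rounding down gives 2, 3, 4, 5 = 14 seats, so the divisor must be adjusted.
With modified divisor 18500: modified quotas Red 2.445, Blue 4.119, Green 4.573, Gold 5.808.
Rounding down: Red 2, Blue 4, Green 4, Gold 5 (total 15).

Red=2, Blue=4, Green=4, Gold=5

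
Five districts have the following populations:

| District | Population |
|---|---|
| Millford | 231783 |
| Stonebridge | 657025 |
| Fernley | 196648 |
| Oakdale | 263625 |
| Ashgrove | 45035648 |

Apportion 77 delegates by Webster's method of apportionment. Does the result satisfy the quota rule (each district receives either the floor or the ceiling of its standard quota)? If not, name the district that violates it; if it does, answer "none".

Ashgrove

Standard quotas: Millford 0.385, Stonebridge 1.091, Fernley 0.326, Oakdale 0.438, Ashgrove 74.760.
Webster allocation: Millford 0, Stonebridge 1, Fernley 0, Oakdale 0, Ashgrove 76.
Ashgrove has quota 74.760 (lower 74, upper 75) but receives 76 — outside the quota interval.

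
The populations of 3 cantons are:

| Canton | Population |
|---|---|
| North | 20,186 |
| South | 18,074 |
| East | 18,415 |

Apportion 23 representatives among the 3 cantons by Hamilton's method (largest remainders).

North 8, South 7, East 8

Total 56675; standard divisor 56675/23 ≈ 2464.13.
Standard quotas: North 8.1919, South 7.3348, East 7.4732.
Lower quotas: North 8, South 7, East 7 (sum 22, leaving 1 seat).
Remainders in descending order: East 0.4732, South 0.3348, North 0.1919.
Largest remainder: East receives the extra seat.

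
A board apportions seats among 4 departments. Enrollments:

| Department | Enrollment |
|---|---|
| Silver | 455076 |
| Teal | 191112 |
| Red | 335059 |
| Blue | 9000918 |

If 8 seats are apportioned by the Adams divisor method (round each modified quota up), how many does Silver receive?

1

Standard divisor 9982165/8 ≈ 1247770.625; standard quotas: Silver 0.365, Teal 0.153, Red 0.269, Blue 7.214.
Rounding up gives 1, 1, 1, 8 = 11 seats, so the divisor must be adjusted.
With modified divisor 2.0252e+06: modified quotas Silver 0.225, Teal 0.094, Red 0.165, Blue 4.444.
Rounding up: Silver 1, Teal 1, Red 1, Blue 5 (total 8).
Silver receives 1.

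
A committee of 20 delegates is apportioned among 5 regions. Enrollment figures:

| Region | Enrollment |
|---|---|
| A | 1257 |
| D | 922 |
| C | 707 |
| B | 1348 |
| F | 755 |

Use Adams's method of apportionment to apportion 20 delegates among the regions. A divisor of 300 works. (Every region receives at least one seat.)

With modified divisor 300: modified quotas A 4.190, D 3.073, C 2.357, B 4.493, F 2.517.
Rounding up: A 5, D 4, C 3, B 5, F 3 (total 20).

A 5, D 4, C 3, B 5, F 3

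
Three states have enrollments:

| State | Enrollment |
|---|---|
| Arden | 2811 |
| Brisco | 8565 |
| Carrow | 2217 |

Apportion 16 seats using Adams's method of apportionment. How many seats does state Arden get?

Standard divisor 13593/16 ≈ 849.562; standard quotas: Arden 3.309, Brisco 10.082, Carrow 2.610.
Rounding up gives 4, 11, 3 = 18 seats, so the divisor must be adjusted.
With modified divisor 944: modified quotas Arden 2.978, Brisco 9.073, Carrow 2.349.
Rounding up: Arden 3, Brisco 10, Carrow 3 (total 16).
Arden receives 3.

3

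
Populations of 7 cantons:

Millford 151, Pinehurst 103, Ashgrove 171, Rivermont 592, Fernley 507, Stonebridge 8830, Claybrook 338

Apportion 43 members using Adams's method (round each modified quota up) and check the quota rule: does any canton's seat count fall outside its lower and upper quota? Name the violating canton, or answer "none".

Stonebridge

Standard quotas: Millford 0.607, Pinehurst 0.414, Ashgrove 0.688, Rivermont 2.381, Fernley 2.039, Stonebridge 35.512, Claybrook 1.359.
Adams allocation: Millford 1, Pinehurst 1, Ashgrove 1, Rivermont 3, Fernley 2, Stonebridge 33, Claybrook 2.
Stonebridge has quota 35.512 (lower 35, upper 36) but receives 33 — outside the quota interval.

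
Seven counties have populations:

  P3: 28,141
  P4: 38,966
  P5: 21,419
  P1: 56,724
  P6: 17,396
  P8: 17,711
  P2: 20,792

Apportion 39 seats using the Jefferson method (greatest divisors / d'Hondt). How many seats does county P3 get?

Standard divisor 201149/39 ≈ 5157.667; standard quotas: P3 5.456, P4 7.555, P5 4.153, P1 10.998, P6 3.373, P8 3.434, P2 4.031.
Rounding down gives 5, 7, 4, 10, 3, 3, 4 = 36 seats, so the divisor must be adjusted.
With modified divisor 4710: modified quotas P3 5.975, P4 8.273, P5 4.548, P1 12.043, P6 3.693, P8 3.760, P2 4.414.
Rounding down: P3 5, P4 8, P5 4, P1 12, P6 3, P8 3, P2 4 (total 39).
P3 receives 5.

5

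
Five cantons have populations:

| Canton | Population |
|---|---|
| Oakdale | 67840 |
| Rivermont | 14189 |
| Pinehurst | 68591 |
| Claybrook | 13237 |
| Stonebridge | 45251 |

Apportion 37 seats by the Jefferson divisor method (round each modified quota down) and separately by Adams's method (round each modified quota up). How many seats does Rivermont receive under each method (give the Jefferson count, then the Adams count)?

2 and 3

Jefferson: Oakdale 12, Rivermont 2, Pinehurst 13, Claybrook 2, Stonebridge 8.
Adams: Oakdale 11, Rivermont 3, Pinehurst 12, Claybrook 3, Stonebridge 8.
Rivermont gets 2 under Jefferson and 3 under Adams.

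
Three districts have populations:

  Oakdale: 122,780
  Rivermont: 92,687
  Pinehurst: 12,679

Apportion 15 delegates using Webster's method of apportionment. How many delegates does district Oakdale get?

8

Standard divisor 228146/15 ≈ 15209.733; standard quotas: Oakdale 8.072, Rivermont 6.094, Pinehurst 0.834.
Rounding to the nearest integer gives Oakdale 8, Rivermont 6, Pinehurst 1 — total 15, matching the house size, so no adjustment is needed.
Oakdale receives 8.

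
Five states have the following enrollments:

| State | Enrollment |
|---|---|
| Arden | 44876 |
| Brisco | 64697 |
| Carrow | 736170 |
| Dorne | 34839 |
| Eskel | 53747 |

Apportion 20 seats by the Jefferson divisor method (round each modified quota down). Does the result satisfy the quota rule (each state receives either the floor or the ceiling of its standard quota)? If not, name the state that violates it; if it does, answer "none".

Carrow

Standard quotas: Arden 0.961, Brisco 1.385, Carrow 15.758, Dorne 0.746, Eskel 1.150.
Jefferson allocation: Arden 1, Brisco 1, Carrow 17, Dorne 0, Eskel 1.
Carrow has quota 15.758 (lower 15, upper 16) but receives 17 — outside the quota interval.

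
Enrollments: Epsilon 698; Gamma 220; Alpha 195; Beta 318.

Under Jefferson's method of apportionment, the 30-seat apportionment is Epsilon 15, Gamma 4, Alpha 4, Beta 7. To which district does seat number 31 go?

Priority for the next seat is population ÷ (current seats + 1).
Priorities: Epsilon 43.625, Gamma 44.000, Alpha 39.000, Beta 39.750.
Highest priority: Gamma.

Gamma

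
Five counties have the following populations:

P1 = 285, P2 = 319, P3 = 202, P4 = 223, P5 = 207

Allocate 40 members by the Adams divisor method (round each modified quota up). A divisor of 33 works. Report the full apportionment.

P1 9; P2 10; P3 7; P4 7; P5 7

With modified divisor 33: modified quotas P1 8.636, P2 9.667, P3 6.121, P4 6.758, P5 6.273.
Rounding up: P1 9, P2 10, P3 7, P4 7, P5 7 (total 40).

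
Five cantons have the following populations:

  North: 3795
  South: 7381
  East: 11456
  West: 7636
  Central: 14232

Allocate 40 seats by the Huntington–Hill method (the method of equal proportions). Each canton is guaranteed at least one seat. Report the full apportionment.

North: 3; South: 7; East: 10; West: 7; Central: 13

With divisor 1117: modified quotas North 3.397, South 6.608, East 10.256, West 6.836, Central 12.741.
Geometric-mean thresholds: North √(3·4)=3.464, South √(6·7)=6.481, East √(10·11)=10.488, West √(6·7)=6.481, Central √(12·13)=12.490.
Each quota rounded against its threshold gives North 3, South 7, East 10, West 7, Central 13 (total 40).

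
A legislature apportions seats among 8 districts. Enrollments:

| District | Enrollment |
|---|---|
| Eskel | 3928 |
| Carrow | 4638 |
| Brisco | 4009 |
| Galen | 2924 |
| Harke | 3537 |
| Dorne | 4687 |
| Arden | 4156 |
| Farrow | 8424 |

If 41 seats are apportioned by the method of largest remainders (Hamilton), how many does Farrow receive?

10

Standard divisor: 36303 ÷ 41 ≈ 885.439.
Standard quotas: Eskel 4.4362, Carrow 5.2381, Brisco 4.5277, Galen 3.3023, Harke 3.9946, Dorne 5.2934, Arden 4.6937, Farrow 9.5139.
Lower quotas: Eskel 4, Carrow 5, Brisco 4, Galen 3, Harke 3, Dorne 5, Arden 4, Farrow 9 (sum 37, leaving 4 seats).
Remainders in descending order: Harke 0.9946, Arden 0.6937, Brisco 0.5277, Farrow 0.5139, Eskel 0.4362, Galen 0.3023, Dorne 0.2934, Carrow 0.2381.
The surplus seats go to Harke, Arden, Brisco, Farrow.
Farrow receives 10.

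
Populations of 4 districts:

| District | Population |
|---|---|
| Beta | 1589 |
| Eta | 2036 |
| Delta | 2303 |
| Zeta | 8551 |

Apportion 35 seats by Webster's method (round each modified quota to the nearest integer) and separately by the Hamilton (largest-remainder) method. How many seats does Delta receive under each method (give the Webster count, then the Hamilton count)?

Webster: Beta 4, Eta 5, Delta 6, Zeta 20.
Hamilton: Beta 4, Eta 5, Delta 5, Zeta 21.
Delta gets 6 under Webster and 5 under Hamilton.

6 and 5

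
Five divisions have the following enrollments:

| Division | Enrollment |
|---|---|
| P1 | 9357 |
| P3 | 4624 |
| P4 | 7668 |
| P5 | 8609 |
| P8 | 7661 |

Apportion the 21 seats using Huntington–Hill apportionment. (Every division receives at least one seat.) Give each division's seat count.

With divisor 1801: modified quotas P1 5.195, P3 2.567, P4 4.258, P5 4.780, P8 4.254.
Geometric-mean thresholds: P1 √(5·6)=5.477, P3 √(2·3)=2.449, P4 √(4·5)=4.472, P5 √(4·5)=4.472, P8 √(4·5)=4.472.
Each quota rounded against its threshold gives P1 5, P3 3, P4 4, P5 5, P8 4 (total 21).

P1 5; P3 3; P4 4; P5 5; P8 4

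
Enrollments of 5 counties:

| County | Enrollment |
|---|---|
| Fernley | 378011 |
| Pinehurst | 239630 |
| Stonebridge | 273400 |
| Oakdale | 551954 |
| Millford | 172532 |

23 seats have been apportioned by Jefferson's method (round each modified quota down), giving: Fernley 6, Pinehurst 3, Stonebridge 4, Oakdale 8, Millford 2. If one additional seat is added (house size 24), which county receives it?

Oakdale

Priority for the next seat is population ÷ (current seats + 1).
Priorities: Fernley 54001.571, Pinehurst 59907.500, Stonebridge 54680.000, Oakdale 61328.222, Millford 57510.667.
Highest priority: Oakdale.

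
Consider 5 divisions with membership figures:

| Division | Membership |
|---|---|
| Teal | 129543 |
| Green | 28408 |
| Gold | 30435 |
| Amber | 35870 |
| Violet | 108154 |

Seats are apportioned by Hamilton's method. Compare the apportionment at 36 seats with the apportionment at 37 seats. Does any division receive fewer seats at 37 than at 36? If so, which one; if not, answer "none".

none

At 36 seats: Teal 14, Green 3, Gold 3, Amber 4, Violet 12.
At 37 seats: Teal 15, Green 3, Gold 3, Amber 4, Violet 12.
No division's allocation decreased.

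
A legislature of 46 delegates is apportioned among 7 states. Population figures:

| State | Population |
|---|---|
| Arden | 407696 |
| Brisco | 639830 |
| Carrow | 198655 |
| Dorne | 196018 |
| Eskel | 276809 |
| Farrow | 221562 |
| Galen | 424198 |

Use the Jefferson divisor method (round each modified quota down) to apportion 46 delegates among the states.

Arden 8, Brisco 13, Carrow 4, Dorne 4, Eskel 5, Farrow 4, Galen 8

Standard divisor 2364768/46 ≈ 51408; standard quotas: Arden 7.931, Brisco 12.446, Carrow 3.864, Dorne 3.813, Eskel 5.385, Farrow 4.310, Galen 8.252.
Rounding down gives 7, 12, 3, 3, 5, 4, 8 = 42 seats, so the divisor must be adjusted.
With modified divisor 48100: modified quotas Arden 8.476, Brisco 13.302, Carrow 4.130, Dorne 4.075, Eskel 5.755, Farrow 4.606, Galen 8.819.
Rounding down: Arden 8, Brisco 13, Carrow 4, Dorne 4, Eskel 5, Farrow 4, Galen 8 (total 46).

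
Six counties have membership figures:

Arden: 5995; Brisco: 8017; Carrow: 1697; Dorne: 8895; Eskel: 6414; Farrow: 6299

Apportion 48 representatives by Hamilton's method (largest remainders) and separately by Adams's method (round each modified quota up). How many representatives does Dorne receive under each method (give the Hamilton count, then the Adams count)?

12 and 11

Hamilton: Arden 8, Brisco 10, Carrow 2, Dorne 12, Eskel 8, Farrow 8.
Adams: Arden 8, Brisco 10, Carrow 3, Dorne 11, Eskel 8, Farrow 8.
Dorne gets 12 under Hamilton and 11 under Adams.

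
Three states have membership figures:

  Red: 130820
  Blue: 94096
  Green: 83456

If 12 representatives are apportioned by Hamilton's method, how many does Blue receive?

Standard divisor: 308372 ÷ 12 ≈ 25697.667.
Standard quotas: Red 5.0907, Blue 3.6617, Green 3.2476.
Lower quotas: Red 5, Blue 3, Green 3 (sum 11, leaving 1 seat).
Remainders in descending order: Blue 0.6617, Green 0.2476, Red 0.0907.
Largest remainder: Blue receives the extra seat.
Blue receives 4.

4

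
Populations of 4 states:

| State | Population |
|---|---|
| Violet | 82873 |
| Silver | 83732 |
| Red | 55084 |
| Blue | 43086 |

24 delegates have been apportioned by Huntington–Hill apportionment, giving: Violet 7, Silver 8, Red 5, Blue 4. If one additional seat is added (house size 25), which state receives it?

Violet

Priority for the next seat is population ÷ (√(s·(s+1))).
Priorities: Violet 11074.370, Silver 9867.911, Red 10056.916, Blue 9634.322.
Highest priority: Violet.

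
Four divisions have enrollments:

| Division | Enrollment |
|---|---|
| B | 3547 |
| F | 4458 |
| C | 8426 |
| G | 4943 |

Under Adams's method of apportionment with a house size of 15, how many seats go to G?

3

Standard divisor 21374/15 ≈ 1424.933; standard quotas: B 2.489, F 3.129, C 5.913, G 3.469.
Rounding up gives 3, 4, 6, 4 = 17 seats, so the divisor must be adjusted.
With modified divisor 1670: modified quotas B 2.124, F 2.669, C 5.046, G 2.960.
Rounding up: B 3, F 3, C 6, G 3 (total 15).
G receives 3.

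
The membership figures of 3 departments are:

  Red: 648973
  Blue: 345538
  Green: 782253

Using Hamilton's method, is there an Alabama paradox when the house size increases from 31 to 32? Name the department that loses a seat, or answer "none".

At 31 seats: Red 11, Blue 6, Green 14.
At 32 seats: Red 12, Blue 6, Green 14.
No department's allocation decreased.

none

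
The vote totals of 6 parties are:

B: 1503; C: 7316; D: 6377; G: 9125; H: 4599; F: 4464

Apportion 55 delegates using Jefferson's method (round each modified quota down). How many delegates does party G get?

15

Standard divisor 33384/55 ≈ 606.982; standard quotas: B 2.476, C 12.053, D 10.506, G 15.033, H 7.577, F 7.354.
Rounding down gives 2, 12, 10, 15, 7, 7 = 53 seats, so the divisor must be adjusted.
With modified divisor 573: modified quotas B 2.623, C 12.768, D 11.129, G 15.925, H 8.026, F 7.791.
Rounding down: B 2, C 12, D 11, G 15, H 8, F 7 (total 55).
G receives 15.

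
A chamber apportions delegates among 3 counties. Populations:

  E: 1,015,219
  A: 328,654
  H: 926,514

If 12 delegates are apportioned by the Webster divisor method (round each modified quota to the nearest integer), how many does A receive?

2

Standard divisor 2270387/12 ≈ 189198.917; standard quotas: E 5.366, A 1.737, H 4.897.
Rounding to the nearest integer gives E 5, A 2, H 5 — total 12, matching the house size, so no adjustment is needed.
A receives 2.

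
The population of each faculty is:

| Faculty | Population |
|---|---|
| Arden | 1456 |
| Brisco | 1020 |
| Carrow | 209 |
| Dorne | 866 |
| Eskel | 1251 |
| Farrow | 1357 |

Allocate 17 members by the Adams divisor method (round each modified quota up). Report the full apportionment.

Standard divisor 6159/17 ≈ 362.294; standard quotas: Arden 4.019, Brisco 2.815, Carrow 0.577, Dorne 2.390, Eskel 3.453, Farrow 3.746.
Rounding up gives 5, 3, 1, 3, 4, 4 = 20 seats, so the divisor must be adjusted.
With modified divisor 440: modified quotas Arden 3.309, Brisco 2.318, Carrow 0.475, Dorne 1.968, Eskel 2.843, Farrow 3.084.
Rounding up: Arden 4, Brisco 3, Carrow 1, Dorne 2, Eskel 3, Farrow 4 (total 17).

Arden=4, Brisco=3, Carrow=1, Dorne=2, Eskel=3, Farrow=4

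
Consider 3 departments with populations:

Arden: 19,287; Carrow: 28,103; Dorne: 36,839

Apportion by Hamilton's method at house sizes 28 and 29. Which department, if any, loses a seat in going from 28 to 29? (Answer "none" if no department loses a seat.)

Arden

At 28 seats: Arden 7, Carrow 9, Dorne 12.
At 29 seats: Arden 6, Carrow 10, Dorne 13.
Arden drops from 7 to 6.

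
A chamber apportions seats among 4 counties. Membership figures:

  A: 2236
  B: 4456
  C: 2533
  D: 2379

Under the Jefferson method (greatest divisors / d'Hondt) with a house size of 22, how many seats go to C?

5

Standard divisor 11604/22 ≈ 527.455; standard quotas: A 4.239, B 8.448, C 4.802, D 4.510.
Rounding down gives 4, 8, 4, 4 = 20 seats, so the divisor must be adjusted.
With modified divisor 490: modified quotas A 4.563, B 9.094, C 5.169, D 4.855.
Rounding down: A 4, B 9, C 5, D 4 (total 22).
C receives 5.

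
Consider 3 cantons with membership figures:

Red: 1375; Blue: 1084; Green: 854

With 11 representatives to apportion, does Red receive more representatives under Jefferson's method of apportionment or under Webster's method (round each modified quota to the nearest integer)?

Jefferson

Jefferson: Red 5, Blue 3, Green 3.
Webster: Red 4, Blue 4, Green 3.
Red gets 5 under Jefferson and 4 under Webster.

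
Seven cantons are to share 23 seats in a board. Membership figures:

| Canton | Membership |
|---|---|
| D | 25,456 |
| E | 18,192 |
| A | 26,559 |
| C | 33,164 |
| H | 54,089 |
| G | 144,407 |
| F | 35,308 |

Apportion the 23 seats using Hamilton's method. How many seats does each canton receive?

D: 2; E: 1; A: 2; C: 2; H: 4; G: 10; F: 2

The standard divisor is 337175/23 ≈ 14659.783.
Standard quotas: D 1.7365, E 1.2409, A 1.8117, C 2.2622, H 3.6896, G 9.8506, F 2.4085.
Lower quotas: D 1, E 1, A 1, C 2, H 3, G 9, F 2 (sum 19, leaving 4 seats).
Remainders in descending order: G 0.8506, A 0.8117, D 0.7365, H 0.6896, F 0.4085, C 0.2622, E 0.2409.
The surplus seats go to G, A, D, H.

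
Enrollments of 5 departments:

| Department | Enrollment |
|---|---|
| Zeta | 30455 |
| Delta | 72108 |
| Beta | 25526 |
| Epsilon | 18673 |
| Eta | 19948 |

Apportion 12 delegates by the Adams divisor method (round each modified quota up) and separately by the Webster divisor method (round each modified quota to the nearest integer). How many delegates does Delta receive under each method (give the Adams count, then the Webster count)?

Adams: Zeta 2, Delta 4, Beta 2, Epsilon 2, Eta 2.
Webster: Zeta 2, Delta 5, Beta 2, Epsilon 1, Eta 2.
Delta gets 4 under Adams and 5 under Webster.

4 and 5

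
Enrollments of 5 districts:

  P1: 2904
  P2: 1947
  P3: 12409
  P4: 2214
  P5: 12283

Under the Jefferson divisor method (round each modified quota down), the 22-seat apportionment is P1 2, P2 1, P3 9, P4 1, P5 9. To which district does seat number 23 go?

P3

Priority for the next seat is population ÷ (current seats + 1).
Priorities: P1 968.000, P2 973.500, P3 1240.900, P4 1107.000, P5 1228.300.
Highest priority: P3.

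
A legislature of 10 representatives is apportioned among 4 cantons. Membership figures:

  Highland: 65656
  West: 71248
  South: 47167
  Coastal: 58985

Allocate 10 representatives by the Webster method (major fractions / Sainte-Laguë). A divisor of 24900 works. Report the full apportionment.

Highland 3; West 3; South 2; Coastal 2

With modified divisor 24900: modified quotas Highland 2.637, West 2.861, South 1.894, Coastal 2.369.
Rounding to the nearest integer: Highland 3, West 3, South 2, Coastal 2 (total 10).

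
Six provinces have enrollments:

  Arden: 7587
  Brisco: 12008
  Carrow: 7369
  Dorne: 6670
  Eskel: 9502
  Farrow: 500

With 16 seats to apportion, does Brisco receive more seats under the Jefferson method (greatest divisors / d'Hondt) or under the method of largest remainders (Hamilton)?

Jefferson

Jefferson: Arden 3, Brisco 5, Carrow 3, Dorne 2, Eskel 3, Farrow 0.
Hamilton: Arden 3, Brisco 4, Carrow 3, Dorne 2, Eskel 4, Farrow 0.
Brisco gets 5 under Jefferson and 4 under Hamilton.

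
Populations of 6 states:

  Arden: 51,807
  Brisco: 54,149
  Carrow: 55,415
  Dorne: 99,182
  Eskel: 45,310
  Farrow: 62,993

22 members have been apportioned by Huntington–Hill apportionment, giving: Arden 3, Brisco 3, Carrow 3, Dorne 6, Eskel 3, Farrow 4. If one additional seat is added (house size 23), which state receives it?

Priority for the next seat is population ÷ (√(s·(s+1))).
Priorities: Arden 14955.393, Brisco 15631.470, Carrow 15996.933, Dorne 15304.115, Eskel 13079.870, Farrow 14085.663.
Highest priority: Carrow.

Carrow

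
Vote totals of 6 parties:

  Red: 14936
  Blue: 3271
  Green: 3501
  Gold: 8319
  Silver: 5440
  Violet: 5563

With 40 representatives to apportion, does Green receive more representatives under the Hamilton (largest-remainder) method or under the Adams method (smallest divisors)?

Hamilton: Red 15, Blue 3, Green 3, Gold 8, Silver 5, Violet 6.
Adams: Red 14, Blue 3, Green 4, Gold 8, Silver 5, Violet 6.
Green gets 3 under Hamilton and 4 under Adams.

Adams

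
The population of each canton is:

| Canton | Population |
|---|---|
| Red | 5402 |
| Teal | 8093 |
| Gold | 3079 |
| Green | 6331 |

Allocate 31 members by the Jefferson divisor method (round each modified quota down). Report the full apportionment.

Red=7, Teal=11, Gold=4, Green=9

Standard divisor 22905/31 ≈ 738.871; standard quotas: Red 7.311, Teal 10.953, Gold 4.167, Green 8.568.
Rounding down gives 7, 10, 4, 8 = 29 seats, so the divisor must be adjusted.
With modified divisor 700: modified quotas Red 7.717, Teal 11.561, Gold 4.399, Green 9.044.
Rounding down: Red 7, Teal 11, Gold 4, Green 9 (total 31).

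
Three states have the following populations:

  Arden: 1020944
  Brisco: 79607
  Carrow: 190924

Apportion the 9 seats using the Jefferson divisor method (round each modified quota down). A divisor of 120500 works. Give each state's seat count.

Arden: 8, Brisco: 0, Carrow: 1

With modified divisor 120500: modified quotas Arden 8.473, Brisco 0.661, Carrow 1.584.
Rounding down: Arden 8, Brisco 0, Carrow 1 (total 9).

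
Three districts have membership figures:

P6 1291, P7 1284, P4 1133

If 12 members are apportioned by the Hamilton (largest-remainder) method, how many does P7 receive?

Standard divisor: 3708 ÷ 12 = 309.
Standard quotas: P6 4.178, P7 4.155, P4 3.667.
Lower quotas: P6 4, P7 4, P4 3 (sum 11, leaving 1 seat).
Remainders in descending order: P4 0.667, P6 0.178, P7 0.155.
The surplus seat goes to P4.
P7 receives 4.

4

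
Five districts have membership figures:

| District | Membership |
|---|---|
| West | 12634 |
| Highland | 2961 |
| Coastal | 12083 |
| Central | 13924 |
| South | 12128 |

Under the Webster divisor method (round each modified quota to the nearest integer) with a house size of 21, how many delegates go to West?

Standard divisor 53730/21 ≈ 2558.571; standard quotas: West 4.938, Highland 1.157, Coastal 4.723, Central 5.442, South 4.740.
Rounding to the nearest integer gives West 5, Highland 1, Coastal 5, Central 5, South 5 — total 21, matching the house size, so no adjustment is needed.
West receives 5.

5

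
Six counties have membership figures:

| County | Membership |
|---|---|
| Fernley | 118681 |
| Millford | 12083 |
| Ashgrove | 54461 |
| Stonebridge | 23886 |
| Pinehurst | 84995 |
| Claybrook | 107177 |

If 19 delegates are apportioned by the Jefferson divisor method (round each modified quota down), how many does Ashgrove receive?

3

Standard divisor 401283/19 ≈ 21120.158; standard quotas: Fernley 5.619, Millford 0.572, Ashgrove 2.579, Stonebridge 1.131, Pinehurst 4.024, Claybrook 5.075.
Rounding down gives 5, 0, 2, 1, 4, 5 = 17 seats, so the divisor must be adjusted.
With modified divisor 18000: modified quotas Fernley 6.593, Millford 0.671, Ashgrove 3.026, Stonebridge 1.327, Pinehurst 4.722, Claybrook 5.954.
Rounding down: Fernley 6, Millford 0, Ashgrove 3, Stonebridge 1, Pinehurst 4, Claybrook 5 (total 19).
Ashgrove receives 3.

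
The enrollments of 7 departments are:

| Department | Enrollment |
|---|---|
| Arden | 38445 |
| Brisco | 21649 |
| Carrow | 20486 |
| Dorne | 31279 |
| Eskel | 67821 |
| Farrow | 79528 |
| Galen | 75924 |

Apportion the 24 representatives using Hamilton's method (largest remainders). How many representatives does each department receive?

Total 335132; standard divisor 335132/24 ≈ 13963.833.
Standard quotas: Arden 2.7532, Brisco 1.5504, Carrow 1.4671, Dorne 2.2400, Eskel 4.8569, Farrow 5.6953, Galen 5.4372.
Lower quotas: Arden 2, Brisco 1, Carrow 1, Dorne 2, Eskel 4, Farrow 5, Galen 5 (sum 20, leaving 4 seats).
Remainders in descending order: Eskel 0.8569, Arden 0.7532, Farrow 0.6953, Brisco 0.5504, Carrow 0.4671, Galen 0.4372, Dorne 0.2400.
The surplus seats go to Eskel, Arden, Farrow, Brisco.

Arden 3, Brisco 2, Carrow 1, Dorne 2, Eskel 5, Farrow 6, Galen 5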